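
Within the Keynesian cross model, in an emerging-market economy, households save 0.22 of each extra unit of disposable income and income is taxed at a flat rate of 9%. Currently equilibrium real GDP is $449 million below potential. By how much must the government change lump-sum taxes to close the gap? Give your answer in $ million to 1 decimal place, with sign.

−$167.1 million

MPC = 1 − MPS = 1 − 0.22 = 0.78.
Spending multiplier = 1/(1 − c(1−t)) = 1/(1 − 0.78×0.91) = 1/0.2902 ≈ 3.446.
Tax multiplier = −c·k = −0.78/0.2902 ≈ −2.688. Need ΔY = +$449 million, so ΔT = ΔY/(−c·k) = −(+$449 million) × 0.2902 / 0.78 ≈ −$167.1 million.
The government should cut lump-sum taxes by $167.1 million.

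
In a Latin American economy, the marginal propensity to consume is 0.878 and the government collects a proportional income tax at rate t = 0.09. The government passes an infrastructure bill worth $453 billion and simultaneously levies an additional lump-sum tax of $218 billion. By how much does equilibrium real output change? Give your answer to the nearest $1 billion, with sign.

+$1,301 billion

Expenditure multiplier = 1/(1 − c(1−t)) = 1/(1 − 0.878×0.91) = 1/0.20102 ≈ 4.975.
ΔG contributes k·ΔG = (+$453 billion) / 0.20102 ≈ +$2,253.5 billion.
ΔT of +$218 billion changes first-round spending by −c·ΔT = −$191.404 billion, contributing k·(−c·ΔT) = (−$191.404 billion) / 0.20102 ≈ −$952.2 billion.
Net ΔY = k(ΔG − c·ΔT) = (+$261.596 billion) / 0.20102 ≈ +$1,301 billion.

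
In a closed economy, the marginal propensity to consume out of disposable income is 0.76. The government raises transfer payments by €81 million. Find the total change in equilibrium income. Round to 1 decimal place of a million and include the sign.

The transfer change shifts disposable income by +€81 million, so first-round consumption changes by c·ΔTR = 0.76 × (+€81 million) = +€61.56 million.
Expenditure multiplier = 1/(1 − MPC) = 1/(1 − 0.76) = 1/0.24 ≈ 4.167.
The transfer multiplier is c × k ≈ 3.167, so ΔY = k × (c·ΔTR) = (+€61.56 million) / 0.24 = +€256.5 million.

+€256.5 million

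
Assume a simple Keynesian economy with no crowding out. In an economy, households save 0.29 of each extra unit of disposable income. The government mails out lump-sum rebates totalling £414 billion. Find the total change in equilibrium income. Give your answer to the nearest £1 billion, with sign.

MPC = 1 − MPS = 1 − 0.29 = 0.71.
A lump-sum tax change of −£414 billion shifts disposable income by +£414 billion; first-round consumption changes by −c × ΔT = −0.71 × (−£414 billion) = +£293.94 billion.
Expenditure multiplier = 1/(1 − MPC) = 1/(1 − 0.71) = 1/0.29 ≈ 3.448.
The tax multiplier is −c × k ≈ −2.448, so ΔY = k × (−c·ΔT) = (+£293.94 billion) / 0.29 ≈ +£1,014 billion.

+£1,014 billion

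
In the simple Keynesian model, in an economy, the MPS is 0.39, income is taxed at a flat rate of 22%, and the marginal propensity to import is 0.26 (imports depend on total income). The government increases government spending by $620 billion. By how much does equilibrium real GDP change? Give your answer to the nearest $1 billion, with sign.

+$791 billion

MPC = 1 − MPS = 1 − 0.39 = 0.61.
Spending multiplier = 1/(1 − c(1−t) + m) = 1/(1 − 0.61×0.78 + 0.26) = 1/0.7842 ≈ 1.275.
ΔY = k × ΔG = (+$620 billion) / 0.7842 ≈ +$791 billion.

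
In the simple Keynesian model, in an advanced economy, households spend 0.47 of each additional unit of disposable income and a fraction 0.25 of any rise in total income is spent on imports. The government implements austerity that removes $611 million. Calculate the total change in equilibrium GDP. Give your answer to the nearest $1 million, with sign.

−$783 million

Expenditure multiplier = 1/(1 − c + m) = 1/(1 − 0.47 + 0.25) = 1/0.78 ≈ 1.282.
ΔY = k × ΔG = (−$611 million) / 0.78 ≈ −$783 million.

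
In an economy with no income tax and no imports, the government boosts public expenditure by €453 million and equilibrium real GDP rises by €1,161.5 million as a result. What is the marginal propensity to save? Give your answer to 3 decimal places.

0.390

Implied spending multiplier k = ΔY/ΔG = 1,161.5/453 ≈ 2.564.
Since k = 1/(1 − MPC), MPC = 1 − 1/k = 1 − ΔG/ΔY = 1 − 453/1,161.5 ≈ 0.610.
MPS = 1 − MPC = 0.390.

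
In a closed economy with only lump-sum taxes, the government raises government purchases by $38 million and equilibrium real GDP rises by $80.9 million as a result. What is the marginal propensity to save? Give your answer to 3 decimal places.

Implied spending multiplier k = ΔY/ΔG = 80.9/38 ≈ 2.1289.
Since k = 1/(1 − MPC), MPC = 1 − 1/k = 1 − ΔG/ΔY = 1 − 38/80.9 ≈ 0.530.
MPS = 1 − MPC = 0.470.

0.470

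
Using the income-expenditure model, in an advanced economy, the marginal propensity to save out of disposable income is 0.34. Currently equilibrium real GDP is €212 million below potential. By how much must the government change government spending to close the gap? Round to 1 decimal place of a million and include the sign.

+€72.1 million

MPC = 1 − MPS = 1 − 0.34 = 0.66.
Spending multiplier = 1/(1 − MPC) = 1/(1 − 0.66) = 1/0.34 ≈ 2.941.
Need ΔY = +€212 million, so ΔG = ΔY/k = (+€212 million) × 0.34 ≈ +€72.1 million.
The government should increase government spending by €72.1 million.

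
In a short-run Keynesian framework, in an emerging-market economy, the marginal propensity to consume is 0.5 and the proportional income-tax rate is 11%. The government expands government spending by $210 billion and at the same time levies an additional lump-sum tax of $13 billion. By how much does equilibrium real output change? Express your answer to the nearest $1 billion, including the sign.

Expenditure multiplier = 1/(1 − c(1−t)) = 1/(1 − 0.5×0.89) = 1/0.555 ≈ 1.802.
ΔG contributes k·ΔG = (+$210 billion) / 0.555 ≈ +$378.4 billion.
ΔT of +$13 billion changes first-round spending by −c·ΔT = −$6.5 billion, contributing k·(−c·ΔT) = (−$6.5 billion) / 0.555 ≈ −$11.7 billion.
Net ΔY = k(ΔG − c·ΔT) = (+$203.5 billion) / 0.555 ≈ +$367 billion.

+$367 billion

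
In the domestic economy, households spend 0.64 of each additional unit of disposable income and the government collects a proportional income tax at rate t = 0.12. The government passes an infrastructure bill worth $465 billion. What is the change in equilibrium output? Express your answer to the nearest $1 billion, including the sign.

+$1,065 billion

Spending multiplier = 1/(1 − c(1−t)) = 1/(1 − 0.64×0.88) = 1/0.4368 ≈ 2.289.
ΔY = k × ΔG = (+$465 billion) / 0.4368 ≈ +$1,065 billion.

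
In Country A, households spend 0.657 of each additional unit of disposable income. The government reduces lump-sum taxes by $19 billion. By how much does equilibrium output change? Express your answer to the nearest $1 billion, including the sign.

+$36 billion

A lump-sum tax change of −$19 billion shifts disposable income by +$19 billion; first-round consumption changes by −c × ΔT = −0.657 × (−$19 billion) = +$12.483 billion.
Expenditure multiplier = 1/(1 − MPC) = 1/(1 − 0.657) = 1/0.343 ≈ 2.915.
The tax multiplier is −c × k ≈ −1.915, so ΔY = k × (−c·ΔT) = (+$12.483 billion) / 0.343 ≈ +$36 billion.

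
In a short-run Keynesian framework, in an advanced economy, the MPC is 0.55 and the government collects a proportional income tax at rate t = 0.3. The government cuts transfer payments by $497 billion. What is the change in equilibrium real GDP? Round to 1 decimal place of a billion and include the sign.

−$444.5 billion

The transfer change shifts disposable income by −$497 billion, so first-round consumption changes by c·ΔTR = 0.55 × (−$497 billion) = −$273.35 billion.
Expenditure multiplier = 1/(1 − c(1−t)) = 1/(1 − 0.55×0.7) = 1/0.615 ≈ 1.626.
The transfer multiplier is c × k ≈ 0.894, so ΔY = k × (c·ΔTR) = (−$273.35 billion) / 0.615 ≈ −$444.5 billion.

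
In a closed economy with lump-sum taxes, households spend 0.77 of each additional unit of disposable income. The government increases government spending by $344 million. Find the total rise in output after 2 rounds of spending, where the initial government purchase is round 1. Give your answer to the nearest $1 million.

$609 million

Round 1 adds ΔG = $344 million; each later round is MPC = 0.77 times the previous.
After 2 rounds: 344 + 264.88 = ΔG·(1 − c^2)/(1 − c) = 344 × (1 − 0.5929)/0.23 ≈ $609 million.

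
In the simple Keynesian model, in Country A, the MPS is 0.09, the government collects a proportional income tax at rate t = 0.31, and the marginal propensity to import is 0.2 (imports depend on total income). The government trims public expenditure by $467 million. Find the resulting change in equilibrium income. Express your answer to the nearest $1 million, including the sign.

−$816 million

MPC = 1 − MPS = 1 − 0.09 = 0.91.
Government-spending multiplier = 1/(1 − c(1−t) + m) = 1/(1 − 0.91×0.69 + 0.2) = 1/0.5721 ≈ 1.748.
ΔY = k × ΔG = (−$467 million) / 0.5721 ≈ −$816 million.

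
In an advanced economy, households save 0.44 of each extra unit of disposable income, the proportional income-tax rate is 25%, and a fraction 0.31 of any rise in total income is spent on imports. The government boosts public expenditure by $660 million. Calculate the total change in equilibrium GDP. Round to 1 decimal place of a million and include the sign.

MPC = 1 − MPS = 1 − 0.44 = 0.56.
Government-spending multiplier = 1/(1 − c(1−t) + m) = 1/(1 − 0.56×0.75 + 0.31) = 1/0.89 ≈ 1.124.
ΔY = k × ΔG = (+$660 million) / 0.89 ≈ +$741.6 million.

+$741.6 million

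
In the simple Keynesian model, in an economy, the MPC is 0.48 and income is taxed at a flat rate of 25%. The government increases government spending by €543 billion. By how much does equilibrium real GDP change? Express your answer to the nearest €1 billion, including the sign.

Expenditure multiplier = 1/(1 − c(1−t)) = 1/(1 − 0.48×0.75) = 1/0.64 ≈ 1.563.
ΔY = k × ΔG = (+€543 billion) / 0.64 ≈ +€848 billion.

+€848 billion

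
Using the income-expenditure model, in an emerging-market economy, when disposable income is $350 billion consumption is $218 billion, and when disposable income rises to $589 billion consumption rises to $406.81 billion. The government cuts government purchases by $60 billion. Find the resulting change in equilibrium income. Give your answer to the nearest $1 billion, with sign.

−$286 billion

MPC = ΔC/ΔYd = (406.81 − 218)/(589 − 350) = 188.81/239 = 0.79.
Spending multiplier = 1/(1 − MPC) = 1/(1 − 0.79) = 1/0.21 ≈ 4.762.
ΔY = k × ΔG = (−$60 billion) / 0.21 ≈ −$286 billion.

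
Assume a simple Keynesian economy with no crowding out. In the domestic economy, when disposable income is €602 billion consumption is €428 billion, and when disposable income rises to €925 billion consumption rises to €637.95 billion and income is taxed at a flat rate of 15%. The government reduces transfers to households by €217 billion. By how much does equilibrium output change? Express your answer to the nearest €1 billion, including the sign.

MPC = ΔC/ΔYd = (637.95 − 428)/(925 − 602) = 209.95/323 = 0.65.
The transfer change shifts disposable income by −€217 billion, so first-round consumption changes by c·ΔTR = 0.65 × (−€217 billion) = −€141.05 billion.
Expenditure multiplier = 1/(1 − c(1−t)) = 1/(1 − 0.65×0.85) = 1/0.4475 ≈ 2.235.
The transfer multiplier is c × k ≈ 1.453, so ΔY = k × (c·ΔTR) = (−€141.05 billion) / 0.4475 ≈ −€315 billion.

−€315 billion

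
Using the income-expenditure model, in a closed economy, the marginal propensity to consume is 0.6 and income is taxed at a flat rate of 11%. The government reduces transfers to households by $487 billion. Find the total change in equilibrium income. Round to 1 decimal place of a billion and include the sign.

The transfer change shifts disposable income by −$487 billion, so first-round consumption changes by c·ΔTR = 0.6 × (−$487 billion) = −$292.2 billion.
Expenditure multiplier = 1/(1 − c(1−t)) = 1/(1 − 0.6×0.89) = 1/0.466 ≈ 2.146.
The transfer multiplier is c × k ≈ 1.288, so ΔY = k × (c·ΔTR) = (−$292.2 billion) / 0.466 ≈ −$627 billion.

−$627.0 billion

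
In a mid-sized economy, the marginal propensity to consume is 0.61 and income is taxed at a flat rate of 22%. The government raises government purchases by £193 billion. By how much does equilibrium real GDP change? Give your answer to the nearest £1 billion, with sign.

+£368 billion

Spending multiplier = 1/(1 − c(1−t)) = 1/(1 − 0.61×0.78) = 1/0.5242 ≈ 1.908.
ΔY = k × ΔG = (+£193 billion) / 0.5242 ≈ +£368 billion.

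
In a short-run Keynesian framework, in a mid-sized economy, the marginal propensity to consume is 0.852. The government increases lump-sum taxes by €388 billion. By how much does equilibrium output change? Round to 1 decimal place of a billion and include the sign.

A lump-sum tax change of +€388 billion shifts disposable income by −€388 billion; first-round consumption changes by −c × ΔT = −0.852 × (+€388 billion) = −€330.576 billion.
Expenditure multiplier = 1/(1 − MPC) = 1/(1 − 0.852) = 1/0.148 ≈ 6.757.
The tax multiplier is −c × k ≈ −5.757, so ΔY = k × (−c·ΔT) = (−€330.576 billion) / 0.148 ≈ −€2,233.6 billion.

−€2,233.6 billion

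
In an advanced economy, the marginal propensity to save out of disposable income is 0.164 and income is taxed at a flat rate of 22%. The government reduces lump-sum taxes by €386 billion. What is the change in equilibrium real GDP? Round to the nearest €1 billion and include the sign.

MPC = 1 − MPS = 1 − 0.164 = 0.836.
A lump-sum tax change of −€386 billion shifts disposable income by +€386 billion; first-round consumption changes by −c × ΔT = −0.836 × (−€386 billion) = +€322.696 billion.
Expenditure multiplier = 1/(1 − c(1−t)) = 1/(1 − 0.836×0.78) = 1/0.34792 ≈ 2.874.
The tax multiplier is −c × k ≈ −2.403, so ΔY = k × (−c·ΔT) = (+€322.696 billion) / 0.34792 ≈ +€928 billion.

+€928 billion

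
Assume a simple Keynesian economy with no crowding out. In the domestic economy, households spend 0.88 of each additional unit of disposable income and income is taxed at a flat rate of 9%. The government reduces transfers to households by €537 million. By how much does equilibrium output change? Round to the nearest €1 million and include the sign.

−€2,372 million

The transfer change shifts disposable income by −€537 million, so first-round consumption changes by c·ΔTR = 0.88 × (−€537 million) = −€472.56 million.
Expenditure multiplier = 1/(1 − c(1−t)) = 1/(1 − 0.88×0.91) = 1/0.1992 ≈ 5.02.
The transfer multiplier is c × k ≈ 4.418, so ΔY = k × (c·ΔTR) = (−€472.56 million) / 0.1992 ≈ −€2,372 million.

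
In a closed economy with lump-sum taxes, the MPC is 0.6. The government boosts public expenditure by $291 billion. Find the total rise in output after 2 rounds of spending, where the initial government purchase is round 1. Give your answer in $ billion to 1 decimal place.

Round 1 adds ΔG = $291 billion; each later round is MPC = 0.6 times the previous.
After 2 rounds: 291 + 174.6 = ΔG·(1 − c^2)/(1 − c) = 291 × (1 − 0.36)/0.4 = $465.6 billion.

$465.6 billion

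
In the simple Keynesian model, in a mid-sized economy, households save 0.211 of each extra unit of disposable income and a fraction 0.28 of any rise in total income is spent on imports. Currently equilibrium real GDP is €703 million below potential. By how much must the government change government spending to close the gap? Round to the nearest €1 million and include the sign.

+€345 million

MPC = 1 − MPS = 1 − 0.211 = 0.789.
Spending multiplier = 1/(1 − c + m) = 1/(1 − 0.789 + 0.28) = 1/0.491 ≈ 2.037.
Need ΔY = +€703 million, so ΔG = ΔY/k = (+€703 million) × 0.491 ≈ +€345 million.
The government should increase government spending by €345 million.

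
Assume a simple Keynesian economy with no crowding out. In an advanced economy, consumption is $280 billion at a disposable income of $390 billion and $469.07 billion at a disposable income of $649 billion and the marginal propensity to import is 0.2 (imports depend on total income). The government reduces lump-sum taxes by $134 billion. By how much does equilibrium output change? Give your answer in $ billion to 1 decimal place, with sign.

+$208.1 billion

MPC = ΔC/ΔYd = (469.07 − 280)/(649 − 390) = 189.07/259 = 0.73.
A lump-sum tax change of −$134 billion shifts disposable income by +$134 billion; first-round consumption changes by −c × ΔT = −0.73 × (−$134 billion) = +$97.82 billion.
Expenditure multiplier = 1/(1 − c + m) = 1/(1 − 0.73 + 0.2) = 1/0.47 ≈ 2.128.
The tax multiplier is −c × k ≈ −1.553, so ΔY = k × (−c·ΔT) = (+$97.82 billion) / 0.47 ≈ +$208.1 billion.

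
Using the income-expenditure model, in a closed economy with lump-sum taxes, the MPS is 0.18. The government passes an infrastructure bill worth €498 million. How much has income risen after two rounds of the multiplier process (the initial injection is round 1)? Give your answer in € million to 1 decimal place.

MPC = 1 − MPS = 1 − 0.18 = 0.82.
Round 1 adds ΔG = €498 million; each later round is MPC = 0.82 times the previous.
After 2 rounds: 498 + 408.36 = ΔG·(1 − c^2)/(1 − c) = 498 × (1 − 0.6724)/0.18 ≈ €906.4 million.

€906.4 million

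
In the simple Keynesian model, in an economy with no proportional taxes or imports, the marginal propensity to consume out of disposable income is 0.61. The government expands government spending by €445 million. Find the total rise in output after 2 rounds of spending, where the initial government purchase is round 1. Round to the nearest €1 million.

Round 1 adds ΔG = €445 million; each later round is MPC = 0.61 times the previous.
After 2 rounds: 445 + 271.45 = ΔG·(1 − c^2)/(1 − c) = 445 × (1 − 0.3721)/0.39 ≈ €716 million.

€716 million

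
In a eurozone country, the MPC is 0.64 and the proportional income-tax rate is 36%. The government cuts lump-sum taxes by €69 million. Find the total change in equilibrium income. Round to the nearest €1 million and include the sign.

+€75 million

A lump-sum tax change of −€69 million shifts disposable income by +€69 million; first-round consumption changes by −c × ΔT = −0.64 × (−€69 million) = +€44.16 million.
Expenditure multiplier = 1/(1 − c(1−t)) = 1/(1 − 0.64×0.64) = 1/0.5904 ≈ 1.694.
The tax multiplier is −c × k ≈ −1.084, so ΔY = k × (−c·ΔT) = (+€44.16 million) / 0.5904 ≈ +€75 million.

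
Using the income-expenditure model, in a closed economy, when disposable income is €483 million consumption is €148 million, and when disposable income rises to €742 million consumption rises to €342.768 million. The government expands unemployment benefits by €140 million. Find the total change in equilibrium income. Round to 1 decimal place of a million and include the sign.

+€424.5 million

MPC = ΔC/ΔYd = (342.768 − 148)/(742 − 483) = 194.768/259 = 0.752.
The transfer change shifts disposable income by +€140 million, so first-round consumption changes by c·ΔTR = 0.752 × (+€140 million) = +€105.28 million.
Expenditure multiplier = 1/(1 − MPC) = 1/(1 − 0.752) = 1/0.248 ≈ 4.032.
The transfer multiplier is c × k ≈ 3.032, so ΔY = k × (c·ΔTR) = (+€105.28 million) / 0.248 ≈ +€424.5 million.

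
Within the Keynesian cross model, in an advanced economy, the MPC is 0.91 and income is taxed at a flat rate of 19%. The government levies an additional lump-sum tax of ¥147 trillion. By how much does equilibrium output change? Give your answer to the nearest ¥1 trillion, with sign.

−¥509 trillion

A lump-sum tax change of +¥147 trillion shifts disposable income by −¥147 trillion; first-round consumption changes by −c × ΔT = −0.91 × (+¥147 trillion) = −¥133.77 trillion.
Expenditure multiplier = 1/(1 − c(1−t)) = 1/(1 − 0.91×0.81) = 1/0.2629 ≈ 3.804.
The tax multiplier is −c × k ≈ −3.461, so ΔY = k × (−c·ΔT) = (−¥133.77 trillion) / 0.2629 ≈ −¥509 trillion.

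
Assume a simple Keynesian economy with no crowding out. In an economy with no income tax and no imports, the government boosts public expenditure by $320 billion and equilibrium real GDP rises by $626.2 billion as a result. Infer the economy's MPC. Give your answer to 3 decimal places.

0.489

Implied spending multiplier k = ΔY/ΔG = 626.2/320 ≈ 1.9569.
Since k = 1/(1 − MPC), MPC = 1 − 1/k = 1 − ΔG/ΔY = 1 − 320/626.2 ≈ 0.489.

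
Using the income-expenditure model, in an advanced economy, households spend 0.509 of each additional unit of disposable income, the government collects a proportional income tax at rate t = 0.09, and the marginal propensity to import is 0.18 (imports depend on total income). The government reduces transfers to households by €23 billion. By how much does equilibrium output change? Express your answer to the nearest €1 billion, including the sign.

The transfer change shifts disposable income by −€23 billion, so first-round consumption changes by c·ΔTR = 0.509 × (−€23 billion) = −€11.707 billion.
Expenditure multiplier = 1/(1 − c(1−t) + m) = 1/(1 − 0.509×0.91 + 0.18) = 1/0.71681 ≈ 1.395.
The transfer multiplier is c × k ≈ 0.71, so ΔY = k × (c·ΔTR) = (−€11.707 billion) / 0.71681 ≈ −€16 billion.

−€16 billion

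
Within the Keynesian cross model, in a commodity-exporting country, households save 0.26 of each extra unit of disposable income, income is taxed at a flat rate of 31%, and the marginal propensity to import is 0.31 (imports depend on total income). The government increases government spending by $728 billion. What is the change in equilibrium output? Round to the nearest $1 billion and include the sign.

MPC = 1 − MPS = 1 − 0.26 = 0.74.
Expenditure multiplier = 1/(1 − c(1−t) + m) = 1/(1 − 0.74×0.69 + 0.31) = 1/0.7994 ≈ 1.251.
ΔY = k × ΔG = (+$728 billion) / 0.7994 ≈ +$911 billion.

+$911 billion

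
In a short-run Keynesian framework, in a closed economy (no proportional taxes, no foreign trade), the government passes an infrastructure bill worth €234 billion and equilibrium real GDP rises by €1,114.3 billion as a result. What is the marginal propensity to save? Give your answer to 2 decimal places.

Implied spending multiplier k = ΔY/ΔG = 1,114.3/234 ≈ 4.762.
Since k = 1/(1 − MPC), MPC = 1 − 1/k = 1 − ΔG/ΔY = 1 − 234/1,114.3 ≈ 0.79.
MPS = 1 − MPC = 0.21.

0.21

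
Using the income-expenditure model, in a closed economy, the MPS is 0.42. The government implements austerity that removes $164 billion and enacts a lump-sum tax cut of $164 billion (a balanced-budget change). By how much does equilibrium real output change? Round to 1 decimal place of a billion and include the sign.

−$164.0 billion

MPC = 1 − MPS = 1 − 0.42 = 0.58.
Expenditure multiplier = 1/(1 − MPC) = 1/(1 − 0.58) = 1/0.42 ≈ 2.381.
ΔG contributes k·ΔG = (−$164 billion) / 0.42 ≈ −$390.5 billion.
ΔT of −$164 billion changes first-round spending by −c·ΔT = +$95.12 billion, contributing k·(−c·ΔT) = (+$95.12 billion) / 0.42 ≈ +$226.5 billion.
With ΔG = ΔT and no other leakages, the balanced-budget multiplier is 1, so ΔY = ΔG = −$164 billion.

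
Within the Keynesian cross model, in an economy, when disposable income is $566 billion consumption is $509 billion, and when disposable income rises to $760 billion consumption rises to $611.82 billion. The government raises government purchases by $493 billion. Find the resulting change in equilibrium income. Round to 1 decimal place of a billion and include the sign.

MPC = ΔC/ΔYd = (611.82 − 509)/(760 − 566) = 102.82/194 = 0.53.
Expenditure multiplier = 1/(1 − MPC) = 1/(1 − 0.53) = 1/0.47 ≈ 2.128.
ΔY = k × ΔG = (+$493 billion) / 0.47 ≈ +$1,048.9 billion.

+$1,048.9 billion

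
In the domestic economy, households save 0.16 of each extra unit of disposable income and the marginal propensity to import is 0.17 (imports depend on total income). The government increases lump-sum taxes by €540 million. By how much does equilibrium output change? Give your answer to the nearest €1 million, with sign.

MPC = 1 − MPS = 1 − 0.16 = 0.84.
A lump-sum tax change of +€540 million shifts disposable income by −€540 million; first-round consumption changes by −c × ΔT = −0.84 × (+€540 million) = −€453.6 million.
Expenditure multiplier = 1/(1 − c + m) = 1/(1 − 0.84 + 0.17) = 1/0.33 ≈ 3.03.
The tax multiplier is −c × k ≈ −2.545, so ΔY = k × (−c·ΔT) = (−€453.6 million) / 0.33 ≈ −€1,375 million.

−€1,375 million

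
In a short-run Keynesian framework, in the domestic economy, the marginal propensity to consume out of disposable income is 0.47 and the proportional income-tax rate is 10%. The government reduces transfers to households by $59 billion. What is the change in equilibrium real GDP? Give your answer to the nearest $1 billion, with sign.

The transfer change shifts disposable income by −$59 billion, so first-round consumption changes by c·ΔTR = 0.47 × (−$59 billion) = −$27.73 billion.
Expenditure multiplier = 1/(1 − c(1−t)) = 1/(1 − 0.47×0.9) = 1/0.577 ≈ 1.733.
The transfer multiplier is c × k ≈ 0.815, so ΔY = k × (c·ΔTR) = (−$27.73 billion) / 0.577 ≈ −$48 billion.

−$48 billion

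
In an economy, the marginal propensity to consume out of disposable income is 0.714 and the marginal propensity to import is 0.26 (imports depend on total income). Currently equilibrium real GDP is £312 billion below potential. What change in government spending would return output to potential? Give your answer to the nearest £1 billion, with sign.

Spending multiplier = 1/(1 − c + m) = 1/(1 − 0.714 + 0.26) = 1/0.546 ≈ 1.832.
Need ΔY = +£312 billion, so ΔG = ΔY/k = (+£312 billion) × 0.546 ≈ +£170 billion.
The government should increase government spending by £170 billion.

+£170 billion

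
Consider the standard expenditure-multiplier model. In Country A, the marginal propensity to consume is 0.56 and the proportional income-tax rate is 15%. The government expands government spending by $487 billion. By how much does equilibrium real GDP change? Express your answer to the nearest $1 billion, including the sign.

+$929 billion

Spending multiplier = 1/(1 − c(1−t)) = 1/(1 − 0.56×0.85) = 1/0.524 ≈ 1.908.
ΔY = k × ΔG = (+$487 billion) / 0.524 ≈ +$929 billion.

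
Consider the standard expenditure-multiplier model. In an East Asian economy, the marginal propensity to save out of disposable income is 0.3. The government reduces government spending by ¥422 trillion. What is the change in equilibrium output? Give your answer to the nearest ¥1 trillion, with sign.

−¥1,407 trillion

MPC = 1 − MPS = 1 − 0.3 = 0.7.
Government-spending multiplier = 1/(1 − MPC) = 1/(1 − 0.7) = 1/0.3 ≈ 3.333.
ΔY = k × ΔG = (−¥422 trillion) / 0.3 ≈ −¥1,407 trillion.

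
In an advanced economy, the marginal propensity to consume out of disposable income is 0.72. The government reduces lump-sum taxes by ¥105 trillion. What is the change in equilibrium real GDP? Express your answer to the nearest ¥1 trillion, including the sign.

+¥270 trillion

A lump-sum tax change of −¥105 trillion shifts disposable income by +¥105 trillion; first-round consumption changes by −c × ΔT = −0.72 × (−¥105 trillion) = +¥75.6 trillion.
Expenditure multiplier = 1/(1 − MPC) = 1/(1 − 0.72) = 1/0.28 ≈ 3.571.
The tax multiplier is −c × k ≈ −2.571, so ΔY = k × (−c·ΔT) = (+¥75.6 trillion) / 0.28 = +¥270 trillion.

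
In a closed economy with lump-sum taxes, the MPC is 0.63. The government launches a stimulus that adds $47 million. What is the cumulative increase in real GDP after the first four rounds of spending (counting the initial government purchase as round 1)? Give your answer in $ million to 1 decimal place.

Round 1 adds ΔG = $47 million; each later round is MPC = 0.63 times the previous.
After 4 rounds: 47 + 29.61 + 18.6543 + 11.752209 = ΔG·(1 − c^4)/(1 − c) = 47 × (1 − 0.15752961)/0.37 ≈ $107 million.

$107.0 million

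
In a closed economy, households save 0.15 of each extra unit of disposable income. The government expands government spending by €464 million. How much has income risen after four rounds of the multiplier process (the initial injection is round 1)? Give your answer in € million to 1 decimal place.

MPC = 1 − MPS = 1 − 0.15 = 0.85.
Round 1 adds ΔG = €464 million; each later round is MPC = 0.85 times the previous.
After 4 rounds: 464 + 394.4 + 335.24 + 284.954 = ΔG·(1 − c^4)/(1 − c) = 464 × (1 − 0.52200625)/0.15 ≈ €1,478.6 million.

€1,478.6 million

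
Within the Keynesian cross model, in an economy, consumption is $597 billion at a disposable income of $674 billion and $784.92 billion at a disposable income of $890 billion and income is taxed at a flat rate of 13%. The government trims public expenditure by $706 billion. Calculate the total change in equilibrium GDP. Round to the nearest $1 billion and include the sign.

MPC = ΔC/ΔYd = (784.92 − 597)/(890 − 674) = 187.92/216 = 0.87.
Spending multiplier = 1/(1 − c(1−t)) = 1/(1 − 0.87×0.87) = 1/0.2431 ≈ 4.114.
ΔY = k × ΔG = (−$706 billion) / 0.2431 ≈ −$2,904 billion.

−$2,904 billion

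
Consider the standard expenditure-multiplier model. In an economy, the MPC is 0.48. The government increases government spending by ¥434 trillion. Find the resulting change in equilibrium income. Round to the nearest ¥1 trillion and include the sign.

+¥835 trillion

Expenditure multiplier = 1/(1 − MPC) = 1/(1 − 0.48) = 1/0.52 ≈ 1.923.
ΔY = k × ΔG = (+¥434 trillion) / 0.52 ≈ +¥835 trillion.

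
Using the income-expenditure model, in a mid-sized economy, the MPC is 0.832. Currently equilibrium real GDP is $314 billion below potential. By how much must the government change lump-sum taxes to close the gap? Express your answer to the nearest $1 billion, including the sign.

Spending multiplier = 1/(1 − MPC) = 1/(1 − 0.832) = 1/0.168 ≈ 5.952.
Tax multiplier = −c·k = −0.832/0.168 ≈ −4.952. Need ΔY = +$314 billion, so ΔT = ΔY/(−c·k) = −(+$314 billion) × 0.168 / 0.832 ≈ −$63 billion.
The government should cut lump-sum taxes by $63 billion.

−$63 billion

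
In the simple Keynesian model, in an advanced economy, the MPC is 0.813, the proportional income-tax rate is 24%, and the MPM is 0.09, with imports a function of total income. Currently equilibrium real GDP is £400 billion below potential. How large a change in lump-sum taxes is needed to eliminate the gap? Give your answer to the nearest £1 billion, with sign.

Spending multiplier = 1/(1 − c(1−t) + m) = 1/(1 − 0.813×0.76 + 0.09) = 1/0.47212 ≈ 2.118.
Tax multiplier = −c·k = −0.813/0.47212 ≈ −1.722. Need ΔY = +£400 billion, so ΔT = ΔY/(−c·k) = −(+£400 billion) × 0.47212 / 0.813 ≈ −£232 billion.
The government should cut lump-sum taxes by £232 billion.

−£232 billion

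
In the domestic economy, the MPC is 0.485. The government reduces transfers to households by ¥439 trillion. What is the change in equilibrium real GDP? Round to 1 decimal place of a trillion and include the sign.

−¥413.4 trillion

The transfer change shifts disposable income by −¥439 trillion, so first-round consumption changes by c·ΔTR = 0.485 × (−¥439 trillion) = −¥212.915 trillion.
Expenditure multiplier = 1/(1 − MPC) = 1/(1 − 0.485) = 1/0.515 ≈ 1.942.
The transfer multiplier is c × k ≈ 0.942, so ΔY = k × (c·ΔTR) = (−¥212.915 trillion) / 0.515 ≈ −¥413.4 trillion.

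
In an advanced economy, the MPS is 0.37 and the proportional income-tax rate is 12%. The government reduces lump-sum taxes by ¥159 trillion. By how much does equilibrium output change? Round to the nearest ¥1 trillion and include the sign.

+¥225 trillion

MPC = 1 − MPS = 1 − 0.37 = 0.63.
A lump-sum tax change of −¥159 trillion shifts disposable income by +¥159 trillion; first-round consumption changes by −c × ΔT = −0.63 × (−¥159 trillion) = +¥100.17 trillion.
Expenditure multiplier = 1/(1 − c(1−t)) = 1/(1 − 0.63×0.88) = 1/0.4456 ≈ 2.244.
The tax multiplier is −c × k ≈ −1.414, so ΔY = k × (−c·ΔT) = (+¥100.17 trillion) / 0.4456 ≈ +¥225 trillion.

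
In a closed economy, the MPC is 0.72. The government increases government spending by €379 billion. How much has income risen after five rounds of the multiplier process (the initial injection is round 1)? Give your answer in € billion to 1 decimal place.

Round 1 adds ΔG = €379 billion; each later round is MPC = 0.72 times the previous.
After 5 rounds: 379 + 272.88 + 196.4736 + 141.460992 + 101.85191424 = ΔG·(1 − c^5)/(1 − c) = 379 × (1 − 0.1934917632)/0.28 ≈ €1,091.7 billion.

€1,091.7 billion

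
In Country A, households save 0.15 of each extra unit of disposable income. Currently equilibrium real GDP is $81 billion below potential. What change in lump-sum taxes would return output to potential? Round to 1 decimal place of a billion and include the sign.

−$14.3 billion

MPC = 1 − MPS = 1 − 0.15 = 0.85.
Spending multiplier = 1/(1 − MPC) = 1/(1 − 0.85) = 1/0.15 ≈ 6.667.
Tax multiplier = −c·k = −0.85/0.15 ≈ −5.667. Need ΔY = +$81 billion, so ΔT = ΔY/(−c·k) = −(+$81 billion) × 0.15 / 0.85 ≈ −$14.3 billion.
The government should cut lump-sum taxes by $14.3 billion.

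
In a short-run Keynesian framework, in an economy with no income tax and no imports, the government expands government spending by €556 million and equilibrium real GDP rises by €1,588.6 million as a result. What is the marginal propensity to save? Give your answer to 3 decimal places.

0.350

Implied spending multiplier k = ΔY/ΔG = 1,588.6/556 ≈ 2.8572.
Since k = 1/(1 − MPC), MPC = 1 − 1/k = 1 − ΔG/ΔY = 1 − 556/1,588.6 ≈ 0.650.
MPS = 1 − MPC = 0.350.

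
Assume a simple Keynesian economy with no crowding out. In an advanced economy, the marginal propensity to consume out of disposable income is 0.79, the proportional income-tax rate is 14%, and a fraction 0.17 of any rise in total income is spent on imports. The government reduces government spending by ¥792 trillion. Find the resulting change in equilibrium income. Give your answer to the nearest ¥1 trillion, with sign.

Government-spending multiplier = 1/(1 − c(1−t) + m) = 1/(1 − 0.79×0.86 + 0.17) = 1/0.4906 ≈ 2.038.
ΔY = k × ΔG = (−¥792 trillion) / 0.4906 ≈ −¥1,614 trillion.

−¥1,614 trillion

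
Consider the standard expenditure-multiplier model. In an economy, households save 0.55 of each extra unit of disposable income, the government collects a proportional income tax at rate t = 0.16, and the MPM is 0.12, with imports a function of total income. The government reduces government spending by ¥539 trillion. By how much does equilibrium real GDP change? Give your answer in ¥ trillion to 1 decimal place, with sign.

MPC = 1 − MPS = 1 − 0.55 = 0.45.
Spending multiplier = 1/(1 − c(1−t) + m) = 1/(1 − 0.45×0.84 + 0.12) = 1/0.742 ≈ 1.348.
ΔY = k × ΔG = (−¥539 trillion) / 0.742 ≈ −¥726.4 trillion.

−¥726.4 trillion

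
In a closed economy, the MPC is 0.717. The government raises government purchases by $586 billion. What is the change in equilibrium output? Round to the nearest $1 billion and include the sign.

Spending multiplier = 1/(1 − MPC) = 1/(1 − 0.717) = 1/0.283 ≈ 3.534.
ΔY = k × ΔG = (+$586 billion) / 0.283 ≈ +$2,071 billion.

+$2,071 billion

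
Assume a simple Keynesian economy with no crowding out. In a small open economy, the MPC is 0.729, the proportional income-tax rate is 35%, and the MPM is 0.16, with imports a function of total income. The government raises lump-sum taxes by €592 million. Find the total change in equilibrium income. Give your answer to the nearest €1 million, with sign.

−€629 million

A lump-sum tax change of +€592 million shifts disposable income by −€592 million; first-round consumption changes by −c × ΔT = −0.729 × (+€592 million) = −€431.568 million.
Expenditure multiplier = 1/(1 − c(1−t) + m) = 1/(1 − 0.729×0.65 + 0.16) = 1/0.68615 ≈ 1.457.
The tax multiplier is −c × k ≈ −1.062, so ΔY = k × (−c·ΔT) = (−€431.568 million) / 0.68615 ≈ −€629 million.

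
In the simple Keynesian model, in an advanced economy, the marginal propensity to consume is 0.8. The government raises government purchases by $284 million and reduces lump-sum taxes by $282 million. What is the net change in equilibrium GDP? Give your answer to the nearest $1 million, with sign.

Expenditure multiplier = 1/(1 − MPC) = 1/(1 − 0.8) = 1/0.2 = 5.
ΔG contributes k·ΔG = (+$284 million) / 0.2 = +$1,420 million.
ΔT of −$282 million changes first-round spending by −c·ΔT = +$225.6 million, contributing k·(−c·ΔT) = (+$225.6 million) / 0.2 = +$1,128 million.
Net ΔY = k(ΔG − c·ΔT) = (+$509.6 million) / 0.2 = +$2,548 million.

+$2,548 million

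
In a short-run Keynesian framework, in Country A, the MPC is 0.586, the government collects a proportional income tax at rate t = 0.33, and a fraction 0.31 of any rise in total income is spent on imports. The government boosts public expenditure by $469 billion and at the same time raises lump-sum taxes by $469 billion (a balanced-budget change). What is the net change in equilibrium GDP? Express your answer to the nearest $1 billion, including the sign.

Expenditure multiplier = 1/(1 − c(1−t) + m) = 1/(1 − 0.586×0.67 + 0.31) = 1/0.91738 ≈ 1.09.
ΔG contributes k·ΔG = (+$469 billion) / 0.91738 ≈ +$511.2 billion.
ΔT of +$469 billion changes first-round spending by −c·ΔT = −$274.834 billion, contributing k·(−c·ΔT) = (−$274.834 billion) / 0.91738 ≈ −$299.6 billion.
Net ΔY = k(ΔG − c·ΔT) = (+$194.166 billion) / 0.91738 ≈ +$212 billion.

+$212 billion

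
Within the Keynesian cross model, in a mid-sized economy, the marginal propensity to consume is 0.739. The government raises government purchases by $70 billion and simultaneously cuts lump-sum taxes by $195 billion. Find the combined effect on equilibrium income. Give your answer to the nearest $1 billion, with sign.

Expenditure multiplier = 1/(1 − MPC) = 1/(1 − 0.739) = 1/0.261 ≈ 3.831.
ΔG contributes k·ΔG = (+$70 billion) / 0.261 ≈ +$268.2 billion.
ΔT of −$195 billion changes first-round spending by −c·ΔT = +$144.105 billion, contributing k·(−c·ΔT) = (+$144.105 billion) / 0.261 ≈ +$552.1 billion.
Net ΔY = k(ΔG − c·ΔT) = (+$214.105 billion) / 0.261 ≈ +$820 billion.

+$820 billion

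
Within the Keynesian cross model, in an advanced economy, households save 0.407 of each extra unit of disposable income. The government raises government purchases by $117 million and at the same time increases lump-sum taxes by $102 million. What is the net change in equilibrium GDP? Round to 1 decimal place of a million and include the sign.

MPC = 1 − MPS = 1 − 0.407 = 0.593.
Expenditure multiplier = 1/(1 − MPC) = 1/(1 − 0.593) = 1/0.407 ≈ 2.457.
ΔG contributes k·ΔG = (+$117 million) / 0.407 ≈ +$287.5 million.
ΔT of +$102 million changes first-round spending by −c·ΔT = −$60.486 million, contributing k·(−c·ΔT) = (−$60.486 million) / 0.407 ≈ −$148.6 million.
Net ΔY = k(ΔG − c·ΔT) = (+$56.514 million) / 0.407 ≈ +$138.9 million.

+$138.9 million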